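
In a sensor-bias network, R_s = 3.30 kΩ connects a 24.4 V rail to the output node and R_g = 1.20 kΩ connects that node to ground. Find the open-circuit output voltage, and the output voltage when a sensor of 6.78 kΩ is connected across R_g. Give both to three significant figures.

Open-circuit: V = 24.4 × 1.20/(3.30 + 1.20) = 6.51 V.
With the load, R_g becomes R_g‖R_L = 1.020 kΩ, so V = 24.4 × 1.020/4.320 = 5.76 V.

Unloaded: 6.51 V; loaded: 5.76 V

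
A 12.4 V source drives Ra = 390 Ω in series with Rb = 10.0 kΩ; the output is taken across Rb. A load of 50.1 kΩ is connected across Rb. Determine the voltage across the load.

The load sits in parallel with Rb: Rb‖R_L = (10000 × 50100) / (10000 + 50100) = 8336 Ω.
V_out = 12.4 × 8336 / (390 + 8336) = 12.4 × 8336/8726 = 11.8 V.

V_out ≈ 11.8 V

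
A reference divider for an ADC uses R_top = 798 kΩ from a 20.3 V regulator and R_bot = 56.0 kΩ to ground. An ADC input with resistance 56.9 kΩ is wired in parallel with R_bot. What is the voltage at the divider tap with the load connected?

The load sits in parallel with R_bot: R_bot‖R_L = (56.0 × 56.9) / (56.0 + 56.9) = 28.22 kΩ.
V_out = 20.3 × 28.22 / (798 + 28.22) = 20.3 × 28.22/826.2 = 0.693 V.

V_out ≈ 0.693 V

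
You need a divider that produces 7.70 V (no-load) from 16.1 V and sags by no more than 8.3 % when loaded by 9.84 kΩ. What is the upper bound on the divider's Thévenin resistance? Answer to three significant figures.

Loading drop = R_th/(R_th + R_L) ≤ 0.0830, so R_th ≤ R_L · ε/(1−ε) = 9.84 kΩ × 0.0830/0.9170 = 891 Ω.
(Any R1, R2 with R2/(R1+R2) = 0.478 and R1‖R2 ≤ 891 Ω will meet the spec.)

R_th ≤ 891 Ω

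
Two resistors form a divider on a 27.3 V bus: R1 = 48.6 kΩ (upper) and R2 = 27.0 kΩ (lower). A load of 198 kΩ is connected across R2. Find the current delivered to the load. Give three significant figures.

I_L ≈ 0.0453 mA

R2‖R_L = 23.76 kΩ; V_out = 27.3 × 23.76/72.36 = 8.964 V.
I_L = V_out / R_L = 8.964 / 198 kΩ = 0.0453 mA.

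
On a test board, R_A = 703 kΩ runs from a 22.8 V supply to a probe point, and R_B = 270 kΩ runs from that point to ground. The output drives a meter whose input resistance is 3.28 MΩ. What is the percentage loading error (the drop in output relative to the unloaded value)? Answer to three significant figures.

5.61 %

The divider's output (Thévenin) resistance is R_A‖R_B = 195.1 kΩ.
Fractional drop under load = R_th/(R_th + R_L) = 195.1 / (195.1 + 3280) = 0.05614.
So the output falls by 5.61 %.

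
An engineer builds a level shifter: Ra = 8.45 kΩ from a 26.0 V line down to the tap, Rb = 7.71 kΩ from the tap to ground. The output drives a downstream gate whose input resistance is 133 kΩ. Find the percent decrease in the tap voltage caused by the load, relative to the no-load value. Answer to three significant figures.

2.94 %

The divider's output (Thévenin) resistance is Ra‖Rb = 4.032 kΩ.
Fractional drop under load = R_th/(R_th + R_L) = 4.032 / (4.032 + 133) = 0.02942.
So the output falls by 2.94 %.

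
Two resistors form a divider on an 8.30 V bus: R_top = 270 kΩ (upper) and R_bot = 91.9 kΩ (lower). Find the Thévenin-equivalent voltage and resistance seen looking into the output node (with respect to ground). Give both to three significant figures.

V_th = 2.11 V, R_th = 68.6 kΩ

V_th is the open-circuit tap voltage: 8.30 × 91.9/(270 + 91.9) = 2.11 V.
With the supply zeroed, R_top and R_bot appear in parallel from the tap: R_th = R_top‖R_bot = (270 × 91.9)/361.9 = 68.6 kΩ.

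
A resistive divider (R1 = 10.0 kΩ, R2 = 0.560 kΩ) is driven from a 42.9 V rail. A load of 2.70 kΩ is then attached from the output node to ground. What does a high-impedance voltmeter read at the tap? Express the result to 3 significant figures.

The load sits in parallel with R2: R2‖R_L = (560 × 2700) / (560 + 2700) = 463.8 Ω.
V_out = 42.9 × 463.8 / (10000 + 463.8) = 42.9 × 463.8/10460 = 1.90 V.

V_out ≈ 1.90 V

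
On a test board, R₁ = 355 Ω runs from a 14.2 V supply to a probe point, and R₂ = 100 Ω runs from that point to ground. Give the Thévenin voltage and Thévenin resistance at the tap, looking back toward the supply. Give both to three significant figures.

V_th is the open-circuit tap voltage: 14.2 × 100/(355 + 100) = 3.12 V.
With the supply zeroed, R₁ and R₂ appear in parallel from the tap: R_th = R₁‖R₂ = (355 × 100)/455.0 = 78.0 Ω.

V_th = 3.12 V, R_th = 78.0 Ω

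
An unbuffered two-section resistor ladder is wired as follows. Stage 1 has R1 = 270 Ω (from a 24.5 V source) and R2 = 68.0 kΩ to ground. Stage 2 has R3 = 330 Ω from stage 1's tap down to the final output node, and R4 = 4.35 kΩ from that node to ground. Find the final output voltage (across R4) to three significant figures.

Stage 2 presents R3+R4 = 4680 Ω as a load on stage 1's tap.
Stage 1's lower leg becomes R2‖(R3+R4) = 4379 Ω, so V_mid = 24.5 × 4379/4649 = 23.08 V.
Stage 2 is itself unloaded: V_out = V_mid × R4/(R3+R4) = 23.08 × 4350/4680 = 21.4 V.

V_out ≈ 21.4 V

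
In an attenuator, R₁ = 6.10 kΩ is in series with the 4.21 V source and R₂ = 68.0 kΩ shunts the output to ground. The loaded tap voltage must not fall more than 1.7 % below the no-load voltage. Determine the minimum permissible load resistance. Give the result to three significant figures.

R_L(min) ≈ 324 kΩ

Output resistance R_th = R₁‖R₂ = (6.10 × 68.0)/74.10 = 5.598 kΩ.
The fractional drop is R_th/(R_th + R_L); requiring this ≤ 0.0170 gives R_L ≥ R_th(1/0.0170 − 1) = 5.598 × 57.82 = 324 kΩ.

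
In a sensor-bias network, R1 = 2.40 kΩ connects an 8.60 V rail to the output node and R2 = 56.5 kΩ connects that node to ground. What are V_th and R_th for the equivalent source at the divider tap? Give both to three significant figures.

V_th = 8.25 V, R_th = 2.30 kΩ

V_th is the open-circuit tap voltage: 8.60 × 56.5/(2.40 + 56.5) = 8.25 V.
With the supply zeroed, R1 and R2 appear in parallel from the tap: R_th = R1‖R2 = (2.40 × 56.5)/58.90 = 2.30 kΩ.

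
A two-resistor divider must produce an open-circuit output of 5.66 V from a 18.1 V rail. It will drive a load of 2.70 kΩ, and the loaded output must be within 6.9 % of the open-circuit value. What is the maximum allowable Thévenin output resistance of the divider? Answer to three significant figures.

Loading drop = R_th/(R_th + R_L) ≤ 0.0690, so R_th ≤ R_L · ε/(1−ε) = 2.70 kΩ × 0.0690/0.9310 = 200 Ω.
(Any R1, R2 with R2/(R1+R2) = 0.313 and R1‖R2 ≤ 200 Ω will meet the spec.)

R_th ≤ 200 Ω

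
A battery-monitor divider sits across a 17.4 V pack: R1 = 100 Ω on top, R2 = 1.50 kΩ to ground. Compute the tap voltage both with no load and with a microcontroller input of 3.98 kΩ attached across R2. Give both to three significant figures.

Open-circuit: V = 17.4 × 1500/(100 + 1500) = 16.3 V.
With the load, R2 becomes R2‖R_L = 1089 Ω, so V = 17.4 × 1089/1189 = 15.9 V.

Unloaded: 16.3 V; loaded: 15.9 V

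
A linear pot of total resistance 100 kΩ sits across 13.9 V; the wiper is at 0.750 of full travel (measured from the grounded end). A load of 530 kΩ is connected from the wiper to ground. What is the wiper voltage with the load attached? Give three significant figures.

V ≈ 10.1 V

The wiper splits the pot into (1−α)R = 25.00 kΩ above and αR = 75.00 kΩ below.
Lower section ‖ load = 65.70 kΩ.
V_wiper = 13.9 × 65.70/(25.00 + 65.70) = 10.1 V.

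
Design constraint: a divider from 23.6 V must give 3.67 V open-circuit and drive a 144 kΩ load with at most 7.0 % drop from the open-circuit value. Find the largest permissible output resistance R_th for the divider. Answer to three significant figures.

Loading drop = R_th/(R_th + R_L) ≤ 0.0700, so R_th ≤ R_L · ε/(1−ε) = 144 kΩ × 0.0700/0.9300 = 10.8 kΩ.

R_th ≤ 10.8 kΩ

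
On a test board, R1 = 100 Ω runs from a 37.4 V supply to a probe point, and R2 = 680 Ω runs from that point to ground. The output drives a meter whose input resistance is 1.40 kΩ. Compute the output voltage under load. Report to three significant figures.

The load sits in parallel with R2: R2‖R_L = (680 × 1400) / (680 + 1400) = 457.7 Ω.
V_out = 37.4 × 457.7 / (100 + 457.7) = 37.4 × 457.7/557.7 = 30.7 V.

V_out ≈ 30.7 V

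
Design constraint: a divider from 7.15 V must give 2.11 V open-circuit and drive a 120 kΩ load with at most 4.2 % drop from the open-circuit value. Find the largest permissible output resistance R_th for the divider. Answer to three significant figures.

Loading drop = R_th/(R_th + R_L) ≤ 0.0420, so R_th ≤ R_L · ε/(1−ε) = 120 kΩ × 0.0420/0.9580 = 5.26 kΩ.

R_th ≤ 5.26 kΩ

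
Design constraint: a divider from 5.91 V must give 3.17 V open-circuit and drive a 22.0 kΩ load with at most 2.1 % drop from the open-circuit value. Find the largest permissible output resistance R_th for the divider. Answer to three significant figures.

Loading drop = R_th/(R_th + R_L) ≤ 0.0210, so R_th ≤ R_L · ε/(1−ε) = 22.0 kΩ × 0.0210/0.9790 = 472 Ω.

R_th ≤ 472 Ω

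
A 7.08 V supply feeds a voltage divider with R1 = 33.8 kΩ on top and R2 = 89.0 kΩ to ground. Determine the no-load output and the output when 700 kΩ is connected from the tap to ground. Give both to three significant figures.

Open-circuit: V = 7.08 × 89.0/(33.8 + 89.0) = 5.13 V.
With the load, R2 becomes R2‖R_L = 78.96 kΩ, so V = 7.08 × 78.96/112.8 = 4.96 V.

Unloaded: 5.13 V; loaded: 4.96 V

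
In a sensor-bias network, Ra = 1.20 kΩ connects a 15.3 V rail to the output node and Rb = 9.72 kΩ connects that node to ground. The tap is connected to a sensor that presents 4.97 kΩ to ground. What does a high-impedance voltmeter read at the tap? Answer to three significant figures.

The load sits in parallel with Rb: Rb‖R_L = (9.72 × 4.97) / (9.72 + 4.97) = 3.289 kΩ.
V_out = 15.3 × 3.289 / (1.20 + 3.289) = 15.3 × 3.289/4.489 = 11.2 V.

V_out ≈ 11.2 V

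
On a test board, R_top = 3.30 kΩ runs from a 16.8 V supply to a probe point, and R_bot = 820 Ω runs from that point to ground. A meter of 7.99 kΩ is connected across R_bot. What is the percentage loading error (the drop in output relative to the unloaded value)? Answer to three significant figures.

7.60 %

The divider's output (Thévenin) resistance is R_top‖R_bot = 656.8 Ω.
Fractional drop under load = R_th/(R_th + R_L) = 656.8 / (656.8 + 7990) = 0.07596.
So the output falls by 7.60 %.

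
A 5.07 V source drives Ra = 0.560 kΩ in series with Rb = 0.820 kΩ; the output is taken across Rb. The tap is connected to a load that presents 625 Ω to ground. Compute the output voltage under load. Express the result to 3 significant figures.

The load sits in parallel with Rb: Rb‖R_L = (820 × 625) / (820 + 625) = 354.7 Ω.
V_out = 5.07 × 354.7 / (560 + 354.7) = 5.07 × 354.7/914.7 = 1.97 V.

V_out ≈ 1.97 V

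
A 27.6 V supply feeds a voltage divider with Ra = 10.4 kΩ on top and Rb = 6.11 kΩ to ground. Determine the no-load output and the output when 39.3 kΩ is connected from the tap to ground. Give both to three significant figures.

Unloaded: 10.2 V; loaded: 9.30 V

Open-circuit: V = 27.6 × 6.11/(10.4 + 6.11) = 10.2 V.
With the load, Rb becomes Rb‖R_L = 5.288 kΩ, so V = 27.6 × 5.288/15.69 = 9.30 V.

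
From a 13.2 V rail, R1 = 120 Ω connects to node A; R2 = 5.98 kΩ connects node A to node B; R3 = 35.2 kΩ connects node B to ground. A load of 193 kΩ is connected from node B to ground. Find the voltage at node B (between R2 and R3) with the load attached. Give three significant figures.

V ≈ 11.0 V

At node B, R3 is in parallel with the load: R3‖R_L = 29770 Ω.
Below node A the resistance is R2 + (R3‖R_L) = 35750 Ω, so V_A = 13.2 × 35750/35870 = 13.16 V.
Then V_B = V_A × (R3‖R_L)/(R2 + R3‖R_L) = 13.16 × 29770/35750 = 11.0 V.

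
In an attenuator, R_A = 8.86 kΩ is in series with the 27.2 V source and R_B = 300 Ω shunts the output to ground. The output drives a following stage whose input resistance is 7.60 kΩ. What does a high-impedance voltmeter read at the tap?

V_out ≈ 0.858 V

The load sits in parallel with R_B: R_B‖R_L = (300 × 7600) / (300 + 7600) = 288.6 Ω.
V_out = 27.2 × 288.6 / (8860 + 288.6) = 27.2 × 288.6/9149 = 0.858 V.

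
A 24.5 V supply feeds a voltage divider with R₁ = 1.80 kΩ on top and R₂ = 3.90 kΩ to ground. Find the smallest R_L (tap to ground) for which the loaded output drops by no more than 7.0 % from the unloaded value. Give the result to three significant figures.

R_L(min) ≈ 16.4 kΩ

Output resistance R_th = R₁‖R₂ = (1.80 × 3.90)/5.700 = 1.232 kΩ.
The fractional drop is R_th/(R_th + R_L); requiring this ≤ 0.0700 gives R_L ≥ R_th(1/0.0700 − 1) = 1.232 × 13.29 = 16.4 kΩ.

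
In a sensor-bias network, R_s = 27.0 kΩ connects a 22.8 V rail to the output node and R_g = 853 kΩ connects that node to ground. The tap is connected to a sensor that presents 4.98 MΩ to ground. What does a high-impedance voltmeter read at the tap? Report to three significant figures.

The load sits in parallel with R_g: R_g‖R_L = (853 × 4980) / (853 + 4980) = 728.3 kΩ.
V_out = 22.8 × 728.3 / (27.0 + 728.3) = 22.8 × 728.3/755.3 = 22.0 V.
(Unloaded it would have been 22.1 V.)

V_out ≈ 22.0 V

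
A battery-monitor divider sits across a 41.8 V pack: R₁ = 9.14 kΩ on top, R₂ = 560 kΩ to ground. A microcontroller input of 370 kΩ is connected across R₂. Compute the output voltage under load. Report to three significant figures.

The load sits in parallel with R₂: R₂‖R_L = (560 × 370) / (560 + 370) = 222.8 kΩ.
V_out = 41.8 × 222.8 / (9.14 + 222.8) = 41.8 × 222.8/231.9 = 40.2 V.
(Unloaded it would have been 41.1 V.)

V_out ≈ 40.2 V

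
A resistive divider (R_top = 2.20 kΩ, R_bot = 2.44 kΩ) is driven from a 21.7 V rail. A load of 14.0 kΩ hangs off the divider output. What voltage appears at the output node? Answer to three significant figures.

The load sits in parallel with R_bot: R_bot‖R_L = (2.44 × 14.0) / (2.44 + 14.0) = 2.078 kΩ.
V_out = 21.7 × 2.078 / (2.20 + 2.078) = 21.7 × 2.078/4.278 = 10.5 V.

V_out ≈ 10.5 V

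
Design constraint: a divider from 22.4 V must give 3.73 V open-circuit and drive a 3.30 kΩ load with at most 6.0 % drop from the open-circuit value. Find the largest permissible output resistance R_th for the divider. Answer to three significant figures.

Loading drop = R_th/(R_th + R_L) ≤ 0.0600, so R_th ≤ R_L · ε/(1−ε) = 3.30 kΩ × 0.0600/0.9400 = 211 Ω.
(Any R1, R2 with R2/(R1+R2) = 0.167 and R1‖R2 ≤ 211 Ω will meet the spec.)

R_th ≤ 211 Ω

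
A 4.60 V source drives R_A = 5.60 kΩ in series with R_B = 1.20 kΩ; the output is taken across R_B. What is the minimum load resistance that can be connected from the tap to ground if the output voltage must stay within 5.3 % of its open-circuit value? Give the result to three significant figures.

Output resistance R_th = R_A‖R_B = (5600 × 1200)/6800 = 988.2 Ω.
The fractional drop is R_th/(R_th + R_L); requiring this ≤ 0.0530 gives R_L ≥ R_th(1/0.0530 − 1) = 988.2 × 17.87 = 17.7 kΩ.

R_L(min) ≈ 17.7 kΩ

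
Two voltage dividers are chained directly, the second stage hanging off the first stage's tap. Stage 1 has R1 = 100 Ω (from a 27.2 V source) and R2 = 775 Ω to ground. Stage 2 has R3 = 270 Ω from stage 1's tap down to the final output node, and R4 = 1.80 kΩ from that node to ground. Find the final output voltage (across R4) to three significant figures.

Stage 2 presents R3+R4 = 2070 Ω as a load on stage 1's tap.
Stage 1's lower leg becomes R2‖(R3+R4) = 563.9 Ω, so V_mid = 27.2 × 563.9/663.9 = 23.10 V.
Stage 2 is itself unloaded: V_out = V_mid × R4/(R3+R4) = 23.10 × 1800/2070 = 20.1 V.

V_out ≈ 20.1 V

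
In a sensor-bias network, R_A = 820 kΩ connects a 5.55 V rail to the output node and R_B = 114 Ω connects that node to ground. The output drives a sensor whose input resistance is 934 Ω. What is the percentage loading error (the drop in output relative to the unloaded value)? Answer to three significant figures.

The divider's output (Thévenin) resistance is R_A‖R_B = 114.0 Ω.
Fractional drop under load = R_th/(R_th + R_L) = 114.0 / (114.0 + 934) = 0.1088.
So the output falls by 10.9 %.

10.9 %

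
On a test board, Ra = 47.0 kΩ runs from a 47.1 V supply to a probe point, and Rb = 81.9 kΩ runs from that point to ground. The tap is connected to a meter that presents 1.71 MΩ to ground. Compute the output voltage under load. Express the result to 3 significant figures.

The load sits in parallel with Rb: Rb‖R_L = (81.9 × 1710) / (81.9 + 1710) = 78.16 kΩ.
V_out = 47.1 × 78.16 / (47.0 + 78.16) = 47.1 × 78.16/125.2 = 29.4 V.
(Unloaded it would have been 29.9 V.)

V_out ≈ 29.4 V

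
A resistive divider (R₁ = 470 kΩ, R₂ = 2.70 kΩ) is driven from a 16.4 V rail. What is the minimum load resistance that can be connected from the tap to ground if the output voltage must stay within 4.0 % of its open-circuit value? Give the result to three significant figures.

R_L(min) ≈ 64.4 kΩ

Output resistance R_th = R₁‖R₂ = (470 × 2.70)/472.7 = 2.685 kΩ.
The fractional drop is R_th/(R_th + R_L); requiring this ≤ 0.0400 gives R_L ≥ R_th(1/0.0400 − 1) = 2.685 × 24.00 = 64.4 kΩ.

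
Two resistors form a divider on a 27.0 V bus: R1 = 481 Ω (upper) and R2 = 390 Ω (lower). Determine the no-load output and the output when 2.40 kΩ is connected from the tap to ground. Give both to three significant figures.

Unloaded: 12.1 V; loaded: 11.1 V

Open-circuit: V = 27.0 × 390/(481 + 390) = 12.1 V.
With the load, R2 becomes R2‖R_L = 335.5 Ω, so V = 27.0 × 335.5/816.5 = 11.1 V.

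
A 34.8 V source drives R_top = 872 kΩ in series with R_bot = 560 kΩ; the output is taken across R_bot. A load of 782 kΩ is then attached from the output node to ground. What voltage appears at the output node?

V_out ≈ 9.48 V

The load sits in parallel with R_bot: R_bot‖R_L = (560 × 782) / (560 + 782) = 326.3 kΩ.
V_out = 34.8 × 326.3 / (872 + 326.3) = 34.8 × 326.3/1198 = 9.48 V.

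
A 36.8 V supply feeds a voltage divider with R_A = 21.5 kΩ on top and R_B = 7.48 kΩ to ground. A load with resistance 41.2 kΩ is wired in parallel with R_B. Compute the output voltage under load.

The load sits in parallel with R_B: R_B‖R_L = (7.48 × 41.2) / (7.48 + 41.2) = 6.331 kΩ.
V_out = 36.8 × 6.331 / (21.5 + 6.331) = 36.8 × 6.331/27.83 = 8.37 V.

V_out ≈ 8.37 V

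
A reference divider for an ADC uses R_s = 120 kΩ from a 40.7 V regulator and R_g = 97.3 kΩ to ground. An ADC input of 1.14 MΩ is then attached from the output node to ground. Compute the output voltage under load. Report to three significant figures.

V_out ≈ 17.4 V

The load sits in parallel with R_g: R_g‖R_L = (97.3 × 1140) / (97.3 + 1140) = 89.65 kΩ.
V_out = 40.7 × 89.65 / (120 + 89.65) = 40.7 × 89.65/209.6 = 17.4 V.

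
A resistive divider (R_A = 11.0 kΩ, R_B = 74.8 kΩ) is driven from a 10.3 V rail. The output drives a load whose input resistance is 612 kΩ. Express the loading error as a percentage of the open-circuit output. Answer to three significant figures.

1.54 %

The divider's output (Thévenin) resistance is R_A‖R_B = 9.590 kΩ.
Fractional drop under load = R_th/(R_th + R_L) = 9.590 / (9.590 + 612) = 0.01543.
So the output falls by 1.54 %.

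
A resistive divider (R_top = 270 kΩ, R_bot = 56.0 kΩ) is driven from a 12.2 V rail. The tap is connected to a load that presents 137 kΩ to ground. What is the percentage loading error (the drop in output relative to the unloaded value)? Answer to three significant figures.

25.3 %

Unloaded V = 12.2 × 56.0/326.0 = 2.096 V.
Loaded: R_bot‖R_L = 39.75 kΩ, giving V = 12.2 × 39.75/309.8 = 1.566 V.
Drop = (2.096 − 1.566) / 2.096 = 25.3 %.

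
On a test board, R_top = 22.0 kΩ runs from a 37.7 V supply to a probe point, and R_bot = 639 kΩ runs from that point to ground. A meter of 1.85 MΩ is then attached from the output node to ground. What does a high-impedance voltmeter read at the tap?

The load sits in parallel with R_bot: R_bot‖R_L = (639 × 1850) / (639 + 1850) = 474.9 kΩ.
V_out = 37.7 × 474.9 / (22.0 + 474.9) = 37.7 × 474.9/496.9 = 36.0 V.
(Unloaded it would have been 36.4 V.)

V_out ≈ 36.0 V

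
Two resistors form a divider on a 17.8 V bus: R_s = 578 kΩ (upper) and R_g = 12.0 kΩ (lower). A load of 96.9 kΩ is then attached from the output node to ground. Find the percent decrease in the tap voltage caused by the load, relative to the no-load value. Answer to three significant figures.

10.8 %

The divider's output (Thévenin) resistance is R_s‖R_g = 11.76 kΩ.
Fractional drop under load = R_th/(R_th + R_L) = 11.76 / (11.76 + 96.9) = 0.1082.
So the output falls by 10.8 %.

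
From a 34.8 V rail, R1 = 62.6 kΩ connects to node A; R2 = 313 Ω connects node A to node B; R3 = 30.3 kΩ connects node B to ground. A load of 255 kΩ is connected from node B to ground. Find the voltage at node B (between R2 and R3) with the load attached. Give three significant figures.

At node B, R3 is in parallel with the load: R3‖R_L = 27080 Ω.
Below node A the resistance is R2 + (R3‖R_L) = 27400 Ω, so V_A = 34.8 × 27400/90000 = 10.59 V.
Then V_B = V_A × (R3‖R_L)/(R2 + R3‖R_L) = 10.59 × 27080/27400 = 10.5 V.

V ≈ 10.5 V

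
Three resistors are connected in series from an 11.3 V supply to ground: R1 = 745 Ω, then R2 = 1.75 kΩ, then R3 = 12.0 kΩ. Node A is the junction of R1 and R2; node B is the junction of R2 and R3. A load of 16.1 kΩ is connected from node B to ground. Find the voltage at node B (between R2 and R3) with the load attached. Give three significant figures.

V ≈ 8.29 V

At node B, R3 is in parallel with the load: R3‖R_L = 6875 Ω.
Below node A the resistance is R2 + (R3‖R_L) = 8625 Ω, so V_A = 11.3 × 8625/9370 = 10.40 V.
Then V_B = V_A × (R3‖R_L)/(R2 + R3‖R_L) = 10.40 × 6875/8625 = 8.29 V.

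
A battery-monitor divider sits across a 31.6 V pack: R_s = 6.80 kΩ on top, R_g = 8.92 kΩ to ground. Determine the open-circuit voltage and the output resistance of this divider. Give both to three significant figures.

V_th = 17.9 V, R_th = 3.86 kΩ

V_th is the open-circuit tap voltage: 31.6 × 8.92/(6.80 + 8.92) = 17.9 V.
With the supply zeroed, R_s and R_g appear in parallel from the tap: R_th = R_s‖R_g = (6.80 × 8.92)/15.72 = 3.86 kΩ.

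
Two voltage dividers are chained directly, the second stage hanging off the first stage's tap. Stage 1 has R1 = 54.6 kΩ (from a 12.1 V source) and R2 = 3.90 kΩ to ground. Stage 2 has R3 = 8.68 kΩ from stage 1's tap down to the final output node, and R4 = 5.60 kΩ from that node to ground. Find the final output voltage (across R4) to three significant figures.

V_out ≈ 0.252 V

Stage 2 presents R3+R4 = 14.28 kΩ as a load on stage 1's tap.
Stage 1's lower leg becomes R2‖(R3+R4) = 3.063 kΩ, so V_mid = 12.1 × 3.063/57.66 = 0.6428 V.
Stage 2 is itself unloaded: V_out = V_mid × R4/(R3+R4) = 0.6428 × 5.60/14.28 = 0.252 V.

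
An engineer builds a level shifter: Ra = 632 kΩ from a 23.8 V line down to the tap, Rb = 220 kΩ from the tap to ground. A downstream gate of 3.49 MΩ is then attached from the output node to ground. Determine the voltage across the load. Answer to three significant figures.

The load sits in parallel with Rb: Rb‖R_L = (220 × 3490) / (220 + 3490) = 207.0 kΩ.
V_out = 23.8 × 207.0 / (632 + 207.0) = 23.8 × 207.0/839.0 = 5.87 V.

V_out ≈ 5.87 V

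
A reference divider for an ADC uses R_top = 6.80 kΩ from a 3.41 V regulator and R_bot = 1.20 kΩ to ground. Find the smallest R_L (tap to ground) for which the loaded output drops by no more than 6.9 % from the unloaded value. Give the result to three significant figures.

R_L(min) ≈ 13.8 kΩ

Output resistance R_th = R_top‖R_bot = (6.80 × 1.20)/8.000 = 1.020 kΩ.
The fractional drop is R_th/(R_th + R_L); requiring this ≤ 0.0690 gives R_L ≥ R_th(1/0.0690 − 1) = 1.020 × 13.49 = 13.8 kΩ.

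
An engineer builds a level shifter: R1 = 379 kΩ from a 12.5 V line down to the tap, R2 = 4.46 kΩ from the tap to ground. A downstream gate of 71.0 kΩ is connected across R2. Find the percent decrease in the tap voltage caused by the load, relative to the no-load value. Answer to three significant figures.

5.85 %

The divider's output (Thévenin) resistance is R1‖R2 = 4.408 kΩ.
Fractional drop under load = R_th/(R_th + R_L) = 4.408 / (4.408 + 71.0) = 0.05846.
So the output falls by 5.85 %.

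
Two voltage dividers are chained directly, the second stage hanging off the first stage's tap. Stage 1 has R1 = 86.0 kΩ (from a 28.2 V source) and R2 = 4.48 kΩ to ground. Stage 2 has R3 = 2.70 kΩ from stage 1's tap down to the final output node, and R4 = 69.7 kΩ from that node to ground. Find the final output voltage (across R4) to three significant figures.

Stage 2 presents R3+R4 = 72.40 kΩ as a load on stage 1's tap.
Stage 1's lower leg becomes R2‖(R3+R4) = 4.219 kΩ, so V_mid = 28.2 × 4.219/90.22 = 1.319 V.
Stage 2 is itself unloaded: V_out = V_mid × R4/(R3+R4) = 1.319 × 69.7/72.40 = 1.27 V.

V_out ≈ 1.27 V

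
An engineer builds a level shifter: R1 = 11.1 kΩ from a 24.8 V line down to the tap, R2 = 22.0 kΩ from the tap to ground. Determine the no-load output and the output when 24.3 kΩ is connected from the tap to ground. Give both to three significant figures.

Unloaded: 16.5 V; loaded: 12.6 V

Open-circuit: V = 24.8 × 22.0/(11.1 + 22.0) = 16.5 V.
With the load, R2 becomes R2‖R_L = 11.55 kΩ, so V = 24.8 × 11.55/22.65 = 12.6 V.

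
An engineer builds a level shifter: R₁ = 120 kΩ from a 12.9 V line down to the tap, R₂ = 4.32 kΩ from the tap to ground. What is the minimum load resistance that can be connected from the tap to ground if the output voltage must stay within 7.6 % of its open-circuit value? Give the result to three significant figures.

R_L(min) ≈ 50.7 kΩ

Output resistance R_th = R₁‖R₂ = (120 × 4.32)/124.3 = 4.170 kΩ.
The fractional drop is R_th/(R_th + R_L); requiring this ≤ 0.0760 gives R_L ≥ R_th(1/0.0760 − 1) = 4.170 × 12.16 = 50.7 kΩ.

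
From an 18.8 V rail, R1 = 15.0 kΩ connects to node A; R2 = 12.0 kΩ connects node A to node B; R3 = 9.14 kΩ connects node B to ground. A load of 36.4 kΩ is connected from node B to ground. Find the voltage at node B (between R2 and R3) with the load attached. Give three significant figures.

At node B, R3 is in parallel with the load: R3‖R_L = 7.306 kΩ.
Below node A the resistance is R2 + (R3‖R_L) = 19.31 kΩ, so V_A = 18.8 × 19.31/34.31 = 10.58 V.
Then V_B = V_A × (R3‖R_L)/(R2 + R3‖R_L) = 10.58 × 7.306/19.31 = 4.00 V.

V ≈ 4.00 V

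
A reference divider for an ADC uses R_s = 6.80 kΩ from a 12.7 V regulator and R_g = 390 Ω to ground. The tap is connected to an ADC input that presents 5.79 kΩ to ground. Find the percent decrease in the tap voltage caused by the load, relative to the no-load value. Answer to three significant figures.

5.99 %

The divider's output (Thévenin) resistance is R_s‖R_g = 368.8 Ω.
Fractional drop under load = R_th/(R_th + R_L) = 368.8 / (368.8 + 5790) = 0.05989.
So the output falls by 5.99 %.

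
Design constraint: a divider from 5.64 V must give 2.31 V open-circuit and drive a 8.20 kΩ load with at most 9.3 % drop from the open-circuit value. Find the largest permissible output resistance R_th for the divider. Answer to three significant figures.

Loading drop = R_th/(R_th + R_L) ≤ 0.0930, so R_th ≤ R_L · ε/(1−ε) = 8.20 kΩ × 0.0930/0.9070 = 841 Ω.

R_th ≤ 841 Ω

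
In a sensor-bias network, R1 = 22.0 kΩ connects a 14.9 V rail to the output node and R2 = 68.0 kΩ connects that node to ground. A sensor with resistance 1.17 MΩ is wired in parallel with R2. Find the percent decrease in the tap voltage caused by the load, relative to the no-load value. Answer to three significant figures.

1.40 %

The divider's output (Thévenin) resistance is R1‖R2 = 16.62 kΩ.
Fractional drop under load = R_th/(R_th + R_L) = 16.62 / (16.62 + 1170) = 0.01401.
So the output falls by 1.40 %.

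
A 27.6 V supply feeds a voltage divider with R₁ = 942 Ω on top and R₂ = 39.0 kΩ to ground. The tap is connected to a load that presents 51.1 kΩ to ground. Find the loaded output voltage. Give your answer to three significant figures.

The load sits in parallel with R₂: R₂‖R_L = (39000 × 51100) / (39000 + 51100) = 22120 Ω.
V_out = 27.6 × 22120 / (942 + 22120) = 27.6 × 22120/23060 = 26.5 V.

V_out ≈ 26.5 V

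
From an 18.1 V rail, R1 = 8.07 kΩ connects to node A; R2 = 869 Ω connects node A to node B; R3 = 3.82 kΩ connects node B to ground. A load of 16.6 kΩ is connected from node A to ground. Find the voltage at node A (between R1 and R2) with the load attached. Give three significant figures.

V ≈ 5.64 V

Below node A the series string R2+R3 = 4689 Ω sits in parallel with the 16600 Ω load: 3656 Ω.
V_A = 18.1 × 3656/(8070 + 3656) = 5.64 V.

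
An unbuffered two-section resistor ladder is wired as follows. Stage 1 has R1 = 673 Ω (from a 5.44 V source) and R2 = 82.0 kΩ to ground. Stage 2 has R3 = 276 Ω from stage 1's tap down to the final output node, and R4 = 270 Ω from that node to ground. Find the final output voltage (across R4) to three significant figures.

V_out ≈ 1.20 V

Stage 2 presents R3+R4 = 546.0 Ω as a load on stage 1's tap.
Stage 1's lower leg becomes R2‖(R3+R4) = 542.4 Ω, so V_mid = 5.44 × 542.4/1215 = 2.428 V.
Stage 2 is itself unloaded: V_out = V_mid × R4/(R3+R4) = 2.428 × 270/546.0 = 1.20 V.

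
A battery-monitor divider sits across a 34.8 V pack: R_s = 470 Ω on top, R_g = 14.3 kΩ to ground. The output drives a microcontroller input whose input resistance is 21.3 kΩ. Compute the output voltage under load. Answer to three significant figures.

V_out ≈ 33.0 V

The load sits in parallel with R_g: R_g‖R_L = (14300 × 21300) / (14300 + 21300) = 8556 Ω.
V_out = 34.8 × 8556 / (470 + 8556) = 34.8 × 8556/9026 = 33.0 V.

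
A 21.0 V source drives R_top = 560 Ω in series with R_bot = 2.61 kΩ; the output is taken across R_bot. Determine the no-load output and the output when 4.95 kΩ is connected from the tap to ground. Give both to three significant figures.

Open-circuit: V = 21.0 × 2610/(560 + 2610) = 17.3 V.
With the load, R_bot becomes R_bot‖R_L = 1709 Ω, so V = 21.0 × 1709/2269 = 15.8 V.

Unloaded: 17.3 V; loaded: 15.8 V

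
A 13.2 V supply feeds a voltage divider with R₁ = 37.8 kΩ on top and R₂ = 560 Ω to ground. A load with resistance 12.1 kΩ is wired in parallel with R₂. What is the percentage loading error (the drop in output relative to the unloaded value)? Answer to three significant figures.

The divider's output (Thévenin) resistance is R₁‖R₂ = 551.8 Ω.
Fractional drop under load = R_th/(R_th + R_L) = 551.8 / (551.8 + 12100) = 0.04362.
So the output falls by 4.36 %.

4.36 %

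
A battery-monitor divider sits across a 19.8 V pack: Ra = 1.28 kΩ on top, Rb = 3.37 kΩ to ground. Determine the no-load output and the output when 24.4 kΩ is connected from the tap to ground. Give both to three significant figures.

Unloaded: 14.3 V; loaded: 13.8 V

Open-circuit: V = 19.8 × 3.37/(1.28 + 3.37) = 14.3 V.
With the load, Rb becomes Rb‖R_L = 2.961 kΩ, so V = 19.8 × 2.961/4.241 = 13.8 V.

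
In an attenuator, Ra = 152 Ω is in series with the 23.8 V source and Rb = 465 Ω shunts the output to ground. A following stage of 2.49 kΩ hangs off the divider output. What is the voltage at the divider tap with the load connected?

V_out ≈ 17.1 V

The load sits in parallel with Rb: Rb‖R_L = (465 × 2490) / (465 + 2490) = 391.8 Ω.
V_out = 23.8 × 391.8 / (152 + 391.8) = 23.8 × 391.8/543.8 = 17.1 V.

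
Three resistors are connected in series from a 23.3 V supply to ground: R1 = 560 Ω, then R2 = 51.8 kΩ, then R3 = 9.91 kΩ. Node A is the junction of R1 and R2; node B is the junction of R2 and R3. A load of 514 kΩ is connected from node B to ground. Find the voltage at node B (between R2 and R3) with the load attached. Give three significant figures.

At node B, R3 is in parallel with the load: R3‖R_L = 9723 Ω.
Below node A the resistance is R2 + (R3‖R_L) = 61520 Ω, so V_A = 23.3 × 61520/62080 = 23.09 V.
Then V_B = V_A × (R3‖R_L)/(R2 + R3‖R_L) = 23.09 × 9723/61520 = 3.65 V.

V ≈ 3.65 V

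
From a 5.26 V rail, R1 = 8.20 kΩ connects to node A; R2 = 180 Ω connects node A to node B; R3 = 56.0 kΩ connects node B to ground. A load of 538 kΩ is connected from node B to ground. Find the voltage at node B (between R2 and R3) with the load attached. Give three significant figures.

At node B, R3 is in parallel with the load: R3‖R_L = 50720 Ω.
Below node A the resistance is R2 + (R3‖R_L) = 50900 Ω, so V_A = 5.26 × 50900/59100 = 4.530 V.
Then V_B = V_A × (R3‖R_L)/(R2 + R3‖R_L) = 4.530 × 50720/50900 = 4.51 V.

V ≈ 4.51 V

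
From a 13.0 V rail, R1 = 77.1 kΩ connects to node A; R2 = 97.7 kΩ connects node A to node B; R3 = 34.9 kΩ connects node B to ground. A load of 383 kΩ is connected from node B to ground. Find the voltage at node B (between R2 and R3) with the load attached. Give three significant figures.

V ≈ 2.01 V

At node B, R3 is in parallel with the load: R3‖R_L = 31.99 kΩ.
Below node A the resistance is R2 + (R3‖R_L) = 129.7 kΩ, so V_A = 13.0 × 129.7/206.8 = 8.153 V.
Then V_B = V_A × (R3‖R_L)/(R2 + R3‖R_L) = 8.153 × 31.99/129.7 = 2.01 V.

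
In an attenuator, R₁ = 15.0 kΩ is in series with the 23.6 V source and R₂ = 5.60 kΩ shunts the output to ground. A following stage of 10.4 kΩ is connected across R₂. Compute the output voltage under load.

The load sits in parallel with R₂: R₂‖R_L = (5.60 × 10.4) / (5.60 + 10.4) = 3.640 kΩ.
V_out = 23.6 × 3.640 / (15.0 + 3.640) = 23.6 × 3.640/18.64 = 4.61 V.

V_out ≈ 4.61 V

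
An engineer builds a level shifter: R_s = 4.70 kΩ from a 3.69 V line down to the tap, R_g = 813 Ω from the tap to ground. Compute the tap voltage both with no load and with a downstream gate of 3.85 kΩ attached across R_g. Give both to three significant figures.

Unloaded: 0.544 V; loaded: 0.461 V

Open-circuit: V = 3.69 × 813/(4700 + 813) = 0.544 V.
With the load, R_g becomes R_g‖R_L = 671.3 Ω, so V = 3.69 × 671.3/5371 = 0.461 V.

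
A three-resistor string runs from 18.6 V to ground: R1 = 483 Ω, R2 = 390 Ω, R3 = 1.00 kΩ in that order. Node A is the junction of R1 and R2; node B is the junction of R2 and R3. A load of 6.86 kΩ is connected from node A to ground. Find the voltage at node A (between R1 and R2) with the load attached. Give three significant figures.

V ≈ 13.1 V

Below node A the series string R2+R3 = 1390 Ω sits in parallel with the 6860 Ω load: 1156 Ω.
V_A = 18.6 × 1156/(483 + 1156) = 13.1 V.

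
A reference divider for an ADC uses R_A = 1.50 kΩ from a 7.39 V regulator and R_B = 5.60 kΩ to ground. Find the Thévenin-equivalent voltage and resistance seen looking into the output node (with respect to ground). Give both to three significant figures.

V_th = 5.83 V, R_th = 1.18 kΩ

V_th is the open-circuit tap voltage: 7.39 × 5.60/(1.50 + 5.60) = 5.83 V.
With the supply zeroed, R_A and R_B appear in parallel from the tap: R_th = R_A‖R_B = (1.50 × 5.60)/7.100 = 1.18 kΩ.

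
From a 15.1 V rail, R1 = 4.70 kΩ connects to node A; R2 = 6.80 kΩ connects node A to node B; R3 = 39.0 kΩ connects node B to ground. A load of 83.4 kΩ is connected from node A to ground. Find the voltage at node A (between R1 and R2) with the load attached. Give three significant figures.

Below node A the series string R2+R3 = 45.80 kΩ sits in parallel with the 83.4 kΩ load: 29.56 kΩ.
V_A = 15.1 × 29.56/(4.70 + 29.56) = 13.0 V.

V ≈ 13.0 V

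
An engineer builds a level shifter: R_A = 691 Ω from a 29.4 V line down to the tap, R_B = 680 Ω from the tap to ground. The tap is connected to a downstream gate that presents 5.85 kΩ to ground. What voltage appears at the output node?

V_out ≈ 13.8 V

The load sits in parallel with R_B: R_B‖R_L = (680 × 5850) / (680 + 5850) = 609.2 Ω.
V_out = 29.4 × 609.2 / (691 + 609.2) = 29.4 × 609.2/1300 = 13.8 V.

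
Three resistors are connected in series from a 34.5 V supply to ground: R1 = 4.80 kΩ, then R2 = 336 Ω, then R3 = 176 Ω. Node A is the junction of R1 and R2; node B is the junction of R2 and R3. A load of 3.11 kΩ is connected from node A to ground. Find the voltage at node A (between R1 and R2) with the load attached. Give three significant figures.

Below node A the series string R2+R3 = 512.0 Ω sits in parallel with the 3110 Ω load: 439.6 Ω.
V_A = 34.5 × 439.6/(4800 + 439.6) = 2.89 V.

V ≈ 2.89 V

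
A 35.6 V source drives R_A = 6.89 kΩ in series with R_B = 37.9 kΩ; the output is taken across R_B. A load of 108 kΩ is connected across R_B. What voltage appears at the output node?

The load sits in parallel with R_B: R_B‖R_L = (37.9 × 108) / (37.9 + 108) = 28.05 kΩ.
V_out = 35.6 × 28.05 / (6.89 + 28.05) = 35.6 × 28.05/34.94 = 28.6 V.
(Unloaded it would have been 30.1 V.)

V_out ≈ 28.6 V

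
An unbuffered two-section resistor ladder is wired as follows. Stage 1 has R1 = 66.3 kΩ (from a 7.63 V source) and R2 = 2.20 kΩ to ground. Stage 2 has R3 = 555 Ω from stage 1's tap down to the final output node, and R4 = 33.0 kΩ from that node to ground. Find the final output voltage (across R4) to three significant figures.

V_out ≈ 0.227 V

Stage 2 presents R3+R4 = 33560 Ω as a load on stage 1's tap.
Stage 1's lower leg becomes R2‖(R3+R4) = 2065 Ω, so V_mid = 7.63 × 2065/68360 = 0.2304 V.
Stage 2 is itself unloaded: V_out = V_mid × R4/(R3+R4) = 0.2304 × 33000/33560 = 0.227 V.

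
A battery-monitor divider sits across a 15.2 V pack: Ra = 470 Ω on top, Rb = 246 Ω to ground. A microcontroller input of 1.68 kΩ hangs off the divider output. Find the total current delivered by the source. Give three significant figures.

I ≈ 22.2 mA

Rb‖R_L = 214.6 Ω, so the source sees Ra + Rb‖R_L = 684.6 Ω.
I = 15.2 V / 684.6 Ω = 22.2 mA.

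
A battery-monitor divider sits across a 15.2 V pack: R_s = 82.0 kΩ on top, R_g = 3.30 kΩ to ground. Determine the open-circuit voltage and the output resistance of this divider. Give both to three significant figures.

V_th = 0.588 V, R_th = 3.17 kΩ

V_th is the open-circuit tap voltage: 15.2 × 3.30/(82.0 + 3.30) = 0.588 V.
With the supply zeroed, R_s and R_g appear in parallel from the tap: R_th = R_s‖R_g = (82.0 × 3.30)/85.30 = 3.17 kΩ.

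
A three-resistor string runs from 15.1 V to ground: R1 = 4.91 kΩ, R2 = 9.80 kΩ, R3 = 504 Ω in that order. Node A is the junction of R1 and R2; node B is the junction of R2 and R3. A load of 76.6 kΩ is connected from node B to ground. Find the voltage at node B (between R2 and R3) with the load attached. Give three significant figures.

At node B, R3 is in parallel with the load: R3‖R_L = 500.7 Ω.
Below node A the resistance is R2 + (R3‖R_L) = 10300 Ω, so V_A = 15.1 × 10300/15210 = 10.23 V.
Then V_B = V_A × (R3‖R_L)/(R2 + R3‖R_L) = 10.23 × 500.7/10300 = 0.497 V.

V ≈ 0.497 V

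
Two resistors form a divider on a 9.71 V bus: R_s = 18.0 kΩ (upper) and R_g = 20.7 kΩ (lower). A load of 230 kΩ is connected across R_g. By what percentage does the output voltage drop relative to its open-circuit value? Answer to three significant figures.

The divider's output (Thévenin) resistance is R_s‖R_g = 9.628 kΩ.
Fractional drop under load = R_th/(R_th + R_L) = 9.628 / (9.628 + 230) = 0.04018.
So the output falls by 4.02 %.

4.02 %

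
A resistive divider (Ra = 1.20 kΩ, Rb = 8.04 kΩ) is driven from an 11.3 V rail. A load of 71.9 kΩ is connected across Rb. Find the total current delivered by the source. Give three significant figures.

I ≈ 1.34 mA

Rb‖R_L = 7.231 kΩ, so the source sees Ra + Rb‖R_L = 8.431 kΩ.
I = 11.3 V / 8.431 kΩ = 1.34 mA.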